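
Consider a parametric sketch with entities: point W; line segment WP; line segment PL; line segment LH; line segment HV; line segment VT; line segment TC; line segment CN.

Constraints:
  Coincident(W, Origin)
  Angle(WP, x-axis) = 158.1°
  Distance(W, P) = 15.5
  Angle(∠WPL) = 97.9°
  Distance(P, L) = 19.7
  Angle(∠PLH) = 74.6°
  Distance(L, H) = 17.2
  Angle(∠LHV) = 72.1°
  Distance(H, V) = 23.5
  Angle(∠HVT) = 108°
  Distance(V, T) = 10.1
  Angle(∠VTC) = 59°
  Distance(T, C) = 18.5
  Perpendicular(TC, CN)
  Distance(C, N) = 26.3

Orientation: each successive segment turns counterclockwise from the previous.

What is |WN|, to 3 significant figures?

11.7

W is at the origin; WP runs at 158.1° with length 15.5, so P = (-14.4, 5.78). ∠WPL = 97.9° gives PL at -120° from the x-axis; with |PL| = 19.7, L = (-24.2, -11.3). ∠PLH = 74.6° gives LH at -14.4° from the x-axis; with |LH| = 17.2, H = (-7.51, -15.6). ∠LHV = 72.1° gives HV at 93.5° from the x-axis; with |HV| = 23.5, V = (-8.95, 7.87). ∠HVT = 108.0° gives VT at 166° from the x-axis; with |VT| = 10.1, T = (-18.7, 10.4). ∠VTC = 59.0° gives TC at -73.5° from the x-axis; with |TC| = 18.5, C = (-13.5, -7.34). The perpendicularity gives CN at right angles to TC, so CN runs at 16.5°; with |CN| = 26.3, N = (11.7, 0.125). Then |WN| = |N − W| = 11.7.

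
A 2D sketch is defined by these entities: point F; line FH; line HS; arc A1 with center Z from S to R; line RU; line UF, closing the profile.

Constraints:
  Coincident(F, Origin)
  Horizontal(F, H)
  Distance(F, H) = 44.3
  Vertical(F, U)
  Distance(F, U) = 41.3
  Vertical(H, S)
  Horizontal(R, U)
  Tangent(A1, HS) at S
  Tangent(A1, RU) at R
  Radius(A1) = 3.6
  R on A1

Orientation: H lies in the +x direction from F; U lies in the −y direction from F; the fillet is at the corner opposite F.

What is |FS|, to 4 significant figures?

58.17

The virtual corner opposite F is at (44.30, -41.30). The tangent condition forces ZS to be normal to HS and tangency of A1 to RU means the radius ZR is perpendicular to RU, with radius 3.6, so the center Z sits 3.6 in from both sides at Z = (40.70, -37.70). That places the tangent points at S = (44.30, -37.70) on HS and R = (40.70, -41.30) on RU. Then |FS| = |S − F| = 58.17.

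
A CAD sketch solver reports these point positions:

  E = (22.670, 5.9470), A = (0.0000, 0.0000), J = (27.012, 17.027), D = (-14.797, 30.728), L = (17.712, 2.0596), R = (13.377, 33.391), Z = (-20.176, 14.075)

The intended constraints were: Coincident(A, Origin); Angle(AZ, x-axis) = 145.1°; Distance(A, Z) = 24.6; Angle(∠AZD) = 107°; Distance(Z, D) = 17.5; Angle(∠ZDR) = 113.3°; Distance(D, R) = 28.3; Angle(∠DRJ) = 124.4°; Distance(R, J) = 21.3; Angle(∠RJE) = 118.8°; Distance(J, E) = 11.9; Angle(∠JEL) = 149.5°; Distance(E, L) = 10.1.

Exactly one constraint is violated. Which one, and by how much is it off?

Distance(E, L) = 10.1 — off by 3.80.

A = (0.00, 0.00) ✓; AZ at 145.1° ✓; |AZ| = 24.60 ✓; ∠AZD = 107.0° ✓; |ZD| = 17.50 ✓; ∠ZDR = 113.3° ✓; |DR| = 28.30 ✓; ∠DRJ = 124.4° ✓; |RJ| = 21.30 ✓; ∠RJE = 118.8° ✓; |JE| = 11.90 ✓; ∠JEL = 149.5° ✓; |EL| = 6.300 ✗.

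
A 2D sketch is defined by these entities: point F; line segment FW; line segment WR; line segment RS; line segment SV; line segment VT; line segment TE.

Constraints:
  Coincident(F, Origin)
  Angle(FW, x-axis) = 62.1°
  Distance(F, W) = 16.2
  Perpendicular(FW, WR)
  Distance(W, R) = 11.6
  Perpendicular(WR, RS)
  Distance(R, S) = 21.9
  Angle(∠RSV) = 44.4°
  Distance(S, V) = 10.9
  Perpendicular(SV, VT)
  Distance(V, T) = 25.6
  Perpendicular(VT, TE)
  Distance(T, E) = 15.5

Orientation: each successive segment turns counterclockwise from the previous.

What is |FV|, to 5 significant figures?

4.4887

WR is perpendicular to RS, so RS runs at -117.90°; with |RS| = 21.9, S = (-12.919, 0.39052). ∠RSV = 44.4° gives SV at 17.700° from the x-axis; with |SV| = 10.9, V = (-2.5349, 3.7045). Then |FV| = |V − F| = 4.4887.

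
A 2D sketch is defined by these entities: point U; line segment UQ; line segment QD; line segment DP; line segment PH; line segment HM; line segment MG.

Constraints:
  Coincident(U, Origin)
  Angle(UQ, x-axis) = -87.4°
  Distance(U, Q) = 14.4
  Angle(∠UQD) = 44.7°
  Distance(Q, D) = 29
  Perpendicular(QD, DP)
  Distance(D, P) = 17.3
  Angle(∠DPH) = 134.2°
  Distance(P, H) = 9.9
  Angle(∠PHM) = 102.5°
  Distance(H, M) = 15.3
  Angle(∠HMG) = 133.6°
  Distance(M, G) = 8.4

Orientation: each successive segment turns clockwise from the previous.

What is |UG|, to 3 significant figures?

3.69

U is at the origin; UQ runs at -87.4° with length 14.4, so Q = (0.653, -14.4). ∠UQD = 44.7° gives QD at 137° from the x-axis; with |QD| = 29.0, D = (-20.7, 5.28). The perpendicularity gives DP at right angles to QD, so DP runs at 47.3°; with |DP| = 17.3, P = (-8.93, 18.0). ∠DPH = 134.2° gives PH at 1.50° from the x-axis; with |PH| = 9.9, H = (0.969, 18.3). ∠PHM = 102.5° gives HM at -76.0° from the x-axis; with |HM| = 15.3, M = (4.67, 3.41). ∠HMG = 133.6° gives MG at -122° from the x-axis; with |MG| = 8.4, G = (0.170, -3.68). Then |UG| = |G − U| = 3.69.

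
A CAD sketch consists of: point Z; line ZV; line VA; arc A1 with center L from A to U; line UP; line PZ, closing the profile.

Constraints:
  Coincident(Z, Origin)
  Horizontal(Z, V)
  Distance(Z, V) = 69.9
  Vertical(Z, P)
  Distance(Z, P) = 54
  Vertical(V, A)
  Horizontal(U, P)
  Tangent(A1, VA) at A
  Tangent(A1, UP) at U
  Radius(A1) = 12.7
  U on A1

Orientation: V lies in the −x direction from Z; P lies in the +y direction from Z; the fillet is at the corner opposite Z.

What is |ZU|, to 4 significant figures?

78.66

The virtual corner opposite Z is at (-69.90, 54.00). Tangency of A1 to VA means the radius LA is perpendicular to VA and since A1 is tangent to UP there, LU ⟂ UP, with radius 12.7, so the center L sits 12.7 in from both sides at L = (-57.20, 41.30). That places the tangent points at A = (-69.90, 41.30) on VA and U = (-57.20, 54.00) on UP. Then |ZU| = |U − Z| = 78.66.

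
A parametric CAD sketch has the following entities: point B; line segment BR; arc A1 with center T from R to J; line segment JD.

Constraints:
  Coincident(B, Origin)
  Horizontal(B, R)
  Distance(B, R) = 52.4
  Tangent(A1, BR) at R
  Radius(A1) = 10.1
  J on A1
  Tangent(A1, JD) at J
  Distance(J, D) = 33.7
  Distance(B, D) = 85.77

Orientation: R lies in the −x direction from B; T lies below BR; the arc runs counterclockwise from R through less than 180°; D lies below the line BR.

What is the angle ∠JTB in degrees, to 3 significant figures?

136°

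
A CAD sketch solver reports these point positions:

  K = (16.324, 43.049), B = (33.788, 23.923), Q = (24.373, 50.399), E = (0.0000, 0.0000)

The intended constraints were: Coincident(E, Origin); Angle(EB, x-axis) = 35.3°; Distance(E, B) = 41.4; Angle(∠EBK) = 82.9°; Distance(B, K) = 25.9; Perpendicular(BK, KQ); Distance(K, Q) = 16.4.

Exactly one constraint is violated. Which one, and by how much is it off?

Distance(K, Q) = 16.4 — off by 5.50.

E = (0.00, 0.00) ✓; EB at 35.30° ✓; |EB| = 41.40 ✓; ∠EBK = 82.90° ✓; |BK| = 25.90 ✓; ∠(BK, KQ) = 90.00° ✓; |KQ| = 10.90 ✗.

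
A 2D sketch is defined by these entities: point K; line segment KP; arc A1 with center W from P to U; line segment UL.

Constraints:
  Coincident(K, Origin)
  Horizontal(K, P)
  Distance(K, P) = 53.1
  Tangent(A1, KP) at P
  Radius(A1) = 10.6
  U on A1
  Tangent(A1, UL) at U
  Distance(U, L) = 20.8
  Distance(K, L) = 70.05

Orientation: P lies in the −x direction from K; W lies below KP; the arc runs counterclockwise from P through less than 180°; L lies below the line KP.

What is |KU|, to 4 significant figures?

64.67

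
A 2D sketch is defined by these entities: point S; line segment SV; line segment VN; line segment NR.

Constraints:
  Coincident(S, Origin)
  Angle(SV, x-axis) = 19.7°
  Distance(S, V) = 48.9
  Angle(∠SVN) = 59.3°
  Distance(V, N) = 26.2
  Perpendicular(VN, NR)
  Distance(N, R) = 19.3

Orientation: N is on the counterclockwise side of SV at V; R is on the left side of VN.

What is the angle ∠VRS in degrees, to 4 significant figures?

123.3°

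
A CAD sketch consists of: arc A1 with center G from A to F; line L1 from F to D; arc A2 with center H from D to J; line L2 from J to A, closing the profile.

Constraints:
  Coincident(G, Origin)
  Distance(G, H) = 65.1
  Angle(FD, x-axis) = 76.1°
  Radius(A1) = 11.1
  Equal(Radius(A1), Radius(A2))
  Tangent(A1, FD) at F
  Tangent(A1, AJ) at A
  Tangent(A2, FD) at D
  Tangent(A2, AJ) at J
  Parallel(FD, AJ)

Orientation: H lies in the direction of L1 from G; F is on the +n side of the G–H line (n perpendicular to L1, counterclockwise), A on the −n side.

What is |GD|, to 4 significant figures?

66.04

The slot axis is L1's direction at 76.1°, so u = (cos 76.1°, sin 76.1°) = (0.2402, 0.9707) and n = (−sin 76.1°, cos 76.1°) = (-0.9707, 0.2402). G is at the origin and H lies 65.1 along u from G, so H = 65.1·u = (15.64, 63.19). Tangency of A1 to both parallel lines with radius 11.1 puts F and A at G ± 11.1·n: F = (-10.77, 2.667), A = (10.77, -2.667). Equal radii place D and J the same way about H: D = H + 11.1·n = (4.864, 65.86), J = H − 11.1·n = (26.41, 60.53). Then |GD| = |D − G| = 66.04.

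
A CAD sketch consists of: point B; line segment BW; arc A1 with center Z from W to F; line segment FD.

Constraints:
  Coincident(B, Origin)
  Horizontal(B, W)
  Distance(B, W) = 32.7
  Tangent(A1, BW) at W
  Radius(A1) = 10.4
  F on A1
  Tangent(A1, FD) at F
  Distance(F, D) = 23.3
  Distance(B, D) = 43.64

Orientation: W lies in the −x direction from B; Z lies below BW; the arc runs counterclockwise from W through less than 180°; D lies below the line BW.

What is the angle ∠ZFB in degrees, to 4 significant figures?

16.60°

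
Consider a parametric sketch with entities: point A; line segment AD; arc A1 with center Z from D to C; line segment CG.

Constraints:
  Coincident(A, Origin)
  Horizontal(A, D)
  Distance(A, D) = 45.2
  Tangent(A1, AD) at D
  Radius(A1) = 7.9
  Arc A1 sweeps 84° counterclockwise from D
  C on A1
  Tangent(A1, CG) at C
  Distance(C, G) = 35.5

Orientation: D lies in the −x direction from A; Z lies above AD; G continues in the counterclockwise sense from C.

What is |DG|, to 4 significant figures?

43.93

On A1, D sits at bearing -90° from Z; an 84° counterclockwise sweep puts C at bearing -6°, so C = Z + 7.9·(cos -6°, sin -6°) = (-37.34, 7.074). Since A1 is tangent to CG there, ZC ⟂ CG, so CG runs along (−sin -6°, cos -6°); with |CG| = 35.5, G = (-33.63, 42.38). Then |DG| = |G − D| = 43.93.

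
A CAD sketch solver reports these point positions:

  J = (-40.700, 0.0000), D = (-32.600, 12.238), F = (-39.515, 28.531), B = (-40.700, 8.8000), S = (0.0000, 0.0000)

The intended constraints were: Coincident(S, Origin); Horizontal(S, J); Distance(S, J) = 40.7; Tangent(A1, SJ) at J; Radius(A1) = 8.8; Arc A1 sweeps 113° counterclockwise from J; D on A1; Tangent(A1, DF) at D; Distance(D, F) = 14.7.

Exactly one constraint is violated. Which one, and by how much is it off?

Distance(D, F) = 14.7 — off by 3.00.

S = (0.00, 0.00) ✓; S.y = 0.00, J.y = 0.00 ✓; |SJ| = 40.70 ✓; ∠(BJ, JS) = 90.00° ✓; |BJ| = 8.800 ✓; bearing(B→D) − bearing(B→J) = 113.0° ✓; |BD| = 8.799 ✓; ∠(BD, DF) = 90.00° ✓; |DF| = 17.70 ✗.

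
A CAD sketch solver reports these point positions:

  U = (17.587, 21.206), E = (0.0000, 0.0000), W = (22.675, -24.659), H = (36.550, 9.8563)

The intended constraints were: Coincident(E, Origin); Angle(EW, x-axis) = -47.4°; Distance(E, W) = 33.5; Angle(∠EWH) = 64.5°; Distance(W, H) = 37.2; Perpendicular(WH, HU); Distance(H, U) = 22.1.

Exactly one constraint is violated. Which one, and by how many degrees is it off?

Perpendicular(WH, HU) — off by 9.00°.

E = (0.00, 0.00) ✓; EW at -47.40° ✓; |EW| = 33.50 ✓; ∠EWH = 64.50° ✓; |WH| = 37.20 ✓; ∠(WH, HU) = 81.00° ✗; |HU| = 22.10 ✓.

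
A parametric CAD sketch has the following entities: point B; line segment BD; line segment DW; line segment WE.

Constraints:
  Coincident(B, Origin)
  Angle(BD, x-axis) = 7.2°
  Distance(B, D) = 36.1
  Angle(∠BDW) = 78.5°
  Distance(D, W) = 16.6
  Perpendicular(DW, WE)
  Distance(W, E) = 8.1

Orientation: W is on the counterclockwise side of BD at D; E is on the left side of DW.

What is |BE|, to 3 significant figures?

28.9

∠BDW = 78.5°, so DW runs at 7.2° + (180° − 78.5°) = 109° from the x-axis; with |DW| = 16.6, W = D + 16.6·(cos 109°, sin 109°) = (30.5, 20.2). The perpendicularity gives WE at right angles to DW; with |WE| = 8.1 on the left of DW, E = W + 8.1·(-0.947, -0.321) = (22.8, 17.7). Then |BE| = |E − B| = 28.9.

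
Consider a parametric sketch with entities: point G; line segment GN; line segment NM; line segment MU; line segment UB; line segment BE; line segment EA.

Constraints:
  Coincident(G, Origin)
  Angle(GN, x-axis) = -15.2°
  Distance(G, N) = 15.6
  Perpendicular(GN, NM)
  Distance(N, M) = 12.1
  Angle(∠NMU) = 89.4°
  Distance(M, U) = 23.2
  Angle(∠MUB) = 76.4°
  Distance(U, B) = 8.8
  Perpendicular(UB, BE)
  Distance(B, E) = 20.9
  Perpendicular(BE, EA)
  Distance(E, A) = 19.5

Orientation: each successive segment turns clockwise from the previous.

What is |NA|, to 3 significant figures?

27.9

G is at the origin; GN runs at -15.2° with length 15.6, so N = (15.1, -4.09). GN is perpendicular to NM, so NM runs at -105°; with |NM| = 12.1, M = (11.9, -15.8). ∠NMU = 89.4° gives MU at 164° from the x-axis; with |MU| = 23.2, U = (-10.4, -9.45). ∠MUB = 76.4° gives UB at 60.6° from the x-axis; with |UB| = 8.8, B = (-6.12, -1.78). UB is perpendicular to BE, so BE runs at -29.4°; with |BE| = 20.9, E = (12.1, -12.0). The perpendicularity gives EA at right angles to BE, so EA runs at -119°; with |EA| = 19.5, A = (2.51, -29.0). Then |NA| = |A − N| = 27.9.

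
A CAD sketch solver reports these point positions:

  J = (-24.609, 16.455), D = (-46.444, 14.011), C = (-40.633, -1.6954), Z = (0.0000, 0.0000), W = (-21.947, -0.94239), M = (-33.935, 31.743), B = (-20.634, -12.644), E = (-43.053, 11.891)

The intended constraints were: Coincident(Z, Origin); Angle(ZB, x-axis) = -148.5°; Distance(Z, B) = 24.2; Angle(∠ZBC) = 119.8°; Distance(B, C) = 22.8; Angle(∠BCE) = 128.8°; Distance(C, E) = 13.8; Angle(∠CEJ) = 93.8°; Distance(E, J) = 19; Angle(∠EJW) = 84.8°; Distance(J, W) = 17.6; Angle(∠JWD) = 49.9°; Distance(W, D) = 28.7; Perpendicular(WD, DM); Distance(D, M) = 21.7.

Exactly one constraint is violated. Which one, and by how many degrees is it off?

Perpendicular(WD, DM) — off by 3.80°.

Z = (0.00, 0.00) ✓; ZB at -148.5° ✓; |ZB| = 24.20 ✓; ∠ZBC = 119.8° ✓; |BC| = 22.80 ✓; ∠BCE = 128.8° ✓; |CE| = 13.80 ✓; ∠CEJ = 93.80° ✓; |EJ| = 19.00 ✓; ∠EJW = 84.80° ✓; |JW| = 17.60 ✓; ∠JWD = 49.90° ✓; |WD| = 28.70 ✓; ∠(WD, DM) = 93.80° ✗; |DM| = 21.70 ✓.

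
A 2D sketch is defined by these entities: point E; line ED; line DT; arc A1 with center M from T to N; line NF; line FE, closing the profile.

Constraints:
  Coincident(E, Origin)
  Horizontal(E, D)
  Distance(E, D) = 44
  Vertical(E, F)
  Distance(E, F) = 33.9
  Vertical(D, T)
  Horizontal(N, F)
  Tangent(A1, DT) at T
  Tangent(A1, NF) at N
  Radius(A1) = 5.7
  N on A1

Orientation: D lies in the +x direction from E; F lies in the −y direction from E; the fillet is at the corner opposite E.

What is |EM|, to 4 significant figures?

47.56

E and F share the same x with |EF| = 33.9 and F on the −y side, so F = (0.000, -33.90). The virtual corner opposite E is at (44.00, -33.90). Tangency of A1 to DT means the radius MT is perpendicular to DT and the tangent condition forces MN to be normal to NF, with radius 5.7, so the center M sits 5.7 in from both sides at M = (38.30, -28.20). Then |EM| = |M − E| = 47.56.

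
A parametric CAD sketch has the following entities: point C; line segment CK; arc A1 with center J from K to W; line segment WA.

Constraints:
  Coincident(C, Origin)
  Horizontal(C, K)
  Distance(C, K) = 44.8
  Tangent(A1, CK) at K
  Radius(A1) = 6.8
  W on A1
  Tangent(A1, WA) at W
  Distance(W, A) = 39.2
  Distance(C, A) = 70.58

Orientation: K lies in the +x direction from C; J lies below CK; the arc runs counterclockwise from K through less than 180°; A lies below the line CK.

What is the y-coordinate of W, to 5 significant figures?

-9.4700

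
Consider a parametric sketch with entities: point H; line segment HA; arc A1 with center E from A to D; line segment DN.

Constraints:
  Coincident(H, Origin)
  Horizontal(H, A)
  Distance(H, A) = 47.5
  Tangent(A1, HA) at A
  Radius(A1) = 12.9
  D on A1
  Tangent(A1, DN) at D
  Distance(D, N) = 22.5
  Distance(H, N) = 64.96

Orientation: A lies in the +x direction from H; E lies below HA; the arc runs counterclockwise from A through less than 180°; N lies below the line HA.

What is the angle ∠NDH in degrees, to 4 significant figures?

160.2°

H is at the origin; HA is horizontal with |HA| = 47.5 and A on the +x side, so A = (47.50, 0.000). The tangent condition forces EA to be normal to HA, so E = A + (0, -12.9) = (47.50, -12.90). Since ED ⟂ DN (tangency), |EN| = √(12.9² + 22.5²) = 25.94 regardless of where D sits on A1. So N lies on both circle(H, 64.96) and circle(E, 25.94); the below-HA intersection is N = (52.42, -38.36). D is the foot of the tangent from N: D = (37.73, -21.32).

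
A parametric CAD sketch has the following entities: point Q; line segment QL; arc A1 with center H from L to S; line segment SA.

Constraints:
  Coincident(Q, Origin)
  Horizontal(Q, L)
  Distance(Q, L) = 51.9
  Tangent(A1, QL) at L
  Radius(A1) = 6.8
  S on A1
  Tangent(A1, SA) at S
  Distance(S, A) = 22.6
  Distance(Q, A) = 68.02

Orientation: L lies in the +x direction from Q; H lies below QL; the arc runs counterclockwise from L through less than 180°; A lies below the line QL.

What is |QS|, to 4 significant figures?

48.19

Q is at the origin; Q and L share the same y with |QL| = 51.9 and L on the +x side, so L = (51.90, 0.000). Since A1 is tangent to QL there, HL ⟂ QL, so H = L + (0, -6.8) = (51.90, -6.800). Since HS ⟂ SA (tangency), |HA| = √(6.8² + 22.6²) = 23.60 regardless of where S sits on A1. So A lies on both circle(Q, 68.02) and circle(H, 23.60); the below-QL intersection is A = (61.91, -28.17). S is the foot of the tangent from A: S = (46.83, -11.34).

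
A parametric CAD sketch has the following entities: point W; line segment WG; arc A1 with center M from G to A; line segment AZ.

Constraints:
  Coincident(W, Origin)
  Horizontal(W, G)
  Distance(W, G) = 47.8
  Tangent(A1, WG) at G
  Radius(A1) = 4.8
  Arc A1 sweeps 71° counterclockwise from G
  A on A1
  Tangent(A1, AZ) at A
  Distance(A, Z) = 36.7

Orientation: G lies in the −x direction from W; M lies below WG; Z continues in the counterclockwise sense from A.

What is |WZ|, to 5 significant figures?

74.646

W is at the origin; WG is horizontal with |WG| = 47.8 and G on the −x side, so G = (-47.800, 0.0000). A1 meets WG tangentially, so MG is at right angles to WG, so M = G + (0, -4.8) = (-47.800, -4.8000). On A1, G sits at bearing 90° from M; a 71° counterclockwise sweep puts A at bearing 161°, so A = M + 4.8·(cos 161°, sin 161°) = (-52.338, -3.2373). A1 meets AZ tangentially, so MA is at right angles to AZ, so AZ runs along (−sin 161°, cos 161°); with |AZ| = 36.7, Z = (-64.287, -37.938). Then |WZ| = |Z − W| = 74.646.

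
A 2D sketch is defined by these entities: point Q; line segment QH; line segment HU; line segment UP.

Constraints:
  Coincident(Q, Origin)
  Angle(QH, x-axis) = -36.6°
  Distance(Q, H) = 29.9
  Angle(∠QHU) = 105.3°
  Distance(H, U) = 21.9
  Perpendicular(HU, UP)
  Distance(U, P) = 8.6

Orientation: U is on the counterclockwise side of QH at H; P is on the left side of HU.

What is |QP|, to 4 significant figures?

36.02

∠QHU = 105.3°, so HU runs at -36.6° + (180° − 105.3°) = 38.10° from the x-axis; with |HU| = 21.9, U = H + 21.9·(cos 38.10°, sin 38.10°) = (41.24, -4.314). HU is perpendicular to UP; with |UP| = 8.6 on the left of HU, P = U + 8.6·(-0.6170, 0.7869) = (35.93, 2.454). Then |QP| = |P − Q| = 36.02.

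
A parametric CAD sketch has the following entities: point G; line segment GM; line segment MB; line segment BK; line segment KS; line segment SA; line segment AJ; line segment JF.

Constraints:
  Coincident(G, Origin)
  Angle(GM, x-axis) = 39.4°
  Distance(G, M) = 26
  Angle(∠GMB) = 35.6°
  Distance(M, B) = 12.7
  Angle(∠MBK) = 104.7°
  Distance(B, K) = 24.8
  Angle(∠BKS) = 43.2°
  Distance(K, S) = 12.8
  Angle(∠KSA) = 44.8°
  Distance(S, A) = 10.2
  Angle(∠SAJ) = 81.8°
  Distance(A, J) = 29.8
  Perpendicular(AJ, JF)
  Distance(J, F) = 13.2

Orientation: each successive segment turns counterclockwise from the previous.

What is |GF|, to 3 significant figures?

33.5

G is at the origin; GM runs at 39.4° with length 26.0, so M = (20.1, 16.5). ∠GMB = 35.6° gives MB at -176° from the x-axis; with |MB| = 12.7, B = (7.42, 15.7). ∠MBK = 104.7° gives BK at -101° from the x-axis; with |BK| = 24.8, K = (2.73, -8.69). ∠BKS = 43.2° gives KS at 35.9° from the x-axis; with |KS| = 12.8, S = (13.1, -1.19). ∠KSA = 44.8° gives SA at 171° from the x-axis; with |SA| = 10.2, A = (3.02, 0.392). ∠SAJ = 81.8° gives AJ at -90.7° from the x-axis; with |AJ| = 29.8, J = (2.66, -29.4). The perpendicularity gives JF at right angles to AJ, so JF runs at -0.700°; with |JF| = 13.2, F = (15.9, -29.6). Then |GF| = |F − G| = 33.5.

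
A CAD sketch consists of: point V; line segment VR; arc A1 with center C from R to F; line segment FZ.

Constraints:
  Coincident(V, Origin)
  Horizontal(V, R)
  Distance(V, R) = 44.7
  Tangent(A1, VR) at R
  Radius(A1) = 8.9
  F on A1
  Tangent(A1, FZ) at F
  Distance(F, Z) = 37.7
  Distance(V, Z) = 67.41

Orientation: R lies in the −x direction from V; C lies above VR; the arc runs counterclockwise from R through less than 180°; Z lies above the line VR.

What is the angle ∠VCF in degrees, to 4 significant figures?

29.17°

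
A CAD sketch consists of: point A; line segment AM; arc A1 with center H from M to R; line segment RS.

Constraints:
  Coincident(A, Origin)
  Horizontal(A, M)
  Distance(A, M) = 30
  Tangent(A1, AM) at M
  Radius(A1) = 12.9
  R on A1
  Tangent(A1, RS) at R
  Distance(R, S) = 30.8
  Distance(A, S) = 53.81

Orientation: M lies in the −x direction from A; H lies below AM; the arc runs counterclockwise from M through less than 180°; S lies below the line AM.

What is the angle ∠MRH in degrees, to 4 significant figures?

31.56°

Checks: |HM| = 12.90 ✓; |HR| = 12.90 ✓; ∠(HR, RS) = 90.00° ✓; |RS| = 30.80 ✓; |AS| = 53.81 ✓.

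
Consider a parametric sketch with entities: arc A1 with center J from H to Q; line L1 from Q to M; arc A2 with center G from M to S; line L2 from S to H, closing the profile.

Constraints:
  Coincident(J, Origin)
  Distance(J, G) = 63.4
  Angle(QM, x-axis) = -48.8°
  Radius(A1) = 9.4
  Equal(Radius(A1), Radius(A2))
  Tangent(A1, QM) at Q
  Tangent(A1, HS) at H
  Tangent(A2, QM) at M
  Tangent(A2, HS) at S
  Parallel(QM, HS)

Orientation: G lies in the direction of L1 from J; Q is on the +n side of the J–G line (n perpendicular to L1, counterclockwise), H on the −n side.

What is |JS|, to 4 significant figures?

64.09

Tangency of A1 to both parallel lines with radius 9.4 puts Q and H at J ± 9.4·n: Q = (7.073, 6.192), H = (-7.073, -6.192). Equal radii place M and S the same way about G: M = G + 9.4·n = (48.83, -41.51), S = G − 9.4·n = (34.69, -53.89). Then |JS| = |S − J| = 64.09.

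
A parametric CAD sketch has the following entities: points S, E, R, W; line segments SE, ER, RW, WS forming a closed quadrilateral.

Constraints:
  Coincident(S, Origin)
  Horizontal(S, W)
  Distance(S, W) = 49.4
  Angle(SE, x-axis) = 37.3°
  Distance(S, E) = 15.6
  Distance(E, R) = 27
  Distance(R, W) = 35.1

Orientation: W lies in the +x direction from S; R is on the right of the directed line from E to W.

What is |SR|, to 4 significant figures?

25.08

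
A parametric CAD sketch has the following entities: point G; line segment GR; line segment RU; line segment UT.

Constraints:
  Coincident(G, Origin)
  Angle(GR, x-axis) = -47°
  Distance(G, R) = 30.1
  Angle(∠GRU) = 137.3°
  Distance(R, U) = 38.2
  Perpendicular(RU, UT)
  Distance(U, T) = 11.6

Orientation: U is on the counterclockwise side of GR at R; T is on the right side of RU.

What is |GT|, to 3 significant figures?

68.3

G is at the origin; GR runs at -47.0° with length 30.1, so R = 30.1·(cos -47.0°, sin -47.0°) = (20.5, -22.0). ∠GRU = 137.3°, so RU runs at -47.0° + (180° − 137.3°) = -4.30° from the x-axis; with |RU| = 38.2, U = R + 38.2·(cos -4.30°, sin -4.30°) = (58.6, -24.9). The perpendicularity gives UT at right angles to RU; with |UT| = 11.6 on the right of RU, T = U + 11.6·(-0.0750, -0.997) = (57.8, -36.4). Then |GT| = |T − G| = 68.3.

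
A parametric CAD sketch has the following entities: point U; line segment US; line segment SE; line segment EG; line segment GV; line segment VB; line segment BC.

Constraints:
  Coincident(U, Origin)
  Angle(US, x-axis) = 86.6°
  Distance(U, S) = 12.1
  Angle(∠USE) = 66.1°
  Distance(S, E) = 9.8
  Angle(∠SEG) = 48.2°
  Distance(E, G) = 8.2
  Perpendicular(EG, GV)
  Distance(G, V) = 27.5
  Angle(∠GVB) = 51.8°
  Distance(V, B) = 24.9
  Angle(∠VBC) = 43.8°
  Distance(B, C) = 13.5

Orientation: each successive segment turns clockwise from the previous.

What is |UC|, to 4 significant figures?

17.31

U is at the origin; US runs at 86.6° with length 12.1, so S = (0.7176, 12.08). ∠USE = 66.1° gives SE at -27.30° from the x-axis; with |SE| = 9.8, E = (9.426, 7.584). ∠SEG = 48.2° gives EG at -159.1° from the x-axis; with |EG| = 8.2, G = (1.766, 4.659). The perpendicularity gives GV at right angles to EG, so GV runs at 110.9°; with |GV| = 27.5, V = (-8.045, 30.35). ∠GVB = 51.8° gives VB at -17.30° from the x-axis; with |VB| = 24.9, B = (15.73, 22.94). ∠VBC = 43.8° gives BC at -153.5° from the x-axis; with |BC| = 13.5, C = (3.647, 16.92). Then |UC| = |C − U| = 17.31.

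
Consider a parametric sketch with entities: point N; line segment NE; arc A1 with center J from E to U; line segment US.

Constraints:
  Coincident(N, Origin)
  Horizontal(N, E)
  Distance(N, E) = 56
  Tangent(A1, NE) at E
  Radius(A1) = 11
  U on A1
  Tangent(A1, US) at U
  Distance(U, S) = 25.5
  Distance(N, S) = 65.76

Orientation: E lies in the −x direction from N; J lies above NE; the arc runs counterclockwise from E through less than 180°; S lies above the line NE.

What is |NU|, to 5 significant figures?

47.714

N is at the origin; N and E share the same y with |NE| = 56.0 and E on the −x side, so E = (-56.000, 0.0000). Tangency of A1 to NE means the radius JE is perpendicular to NE, so J = E + (0, 11) = (-56.000, 11.000). Since JU ⟂ US (tangency), |JS| = √(11.0² + 25.5²) = 27.771 regardless of where U sits on A1. So S lies on both circle(N, 65.76) and circle(J, 27.771); the above-NE intersection is S = (-53.216, 38.632). U is the foot of the tangent from S: U = (-45.514, 14.323).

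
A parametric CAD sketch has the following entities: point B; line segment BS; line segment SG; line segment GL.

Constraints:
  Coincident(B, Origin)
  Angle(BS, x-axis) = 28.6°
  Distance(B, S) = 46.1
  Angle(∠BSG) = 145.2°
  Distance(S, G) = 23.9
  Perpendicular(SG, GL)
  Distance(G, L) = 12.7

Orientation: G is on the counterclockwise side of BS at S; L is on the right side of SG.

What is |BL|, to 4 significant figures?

73.04

B is at the origin; BS runs at 28.6° with length 46.1, so S = 46.1·(cos 28.6°, sin 28.6°) = (40.48, 22.07). ∠BSG = 145.2°, so SG runs at 28.6° + (180° − 145.2°) = 63.40° from the x-axis; with |SG| = 23.9, G = S + 23.9·(cos 63.40°, sin 63.40°) = (51.18, 43.44). SG ⟂ GL; with |GL| = 12.7 on the right of SG, L = G + 12.7·(0.8942, -0.4478) = (62.53, 37.75). Then |BL| = |L − B| = 73.04.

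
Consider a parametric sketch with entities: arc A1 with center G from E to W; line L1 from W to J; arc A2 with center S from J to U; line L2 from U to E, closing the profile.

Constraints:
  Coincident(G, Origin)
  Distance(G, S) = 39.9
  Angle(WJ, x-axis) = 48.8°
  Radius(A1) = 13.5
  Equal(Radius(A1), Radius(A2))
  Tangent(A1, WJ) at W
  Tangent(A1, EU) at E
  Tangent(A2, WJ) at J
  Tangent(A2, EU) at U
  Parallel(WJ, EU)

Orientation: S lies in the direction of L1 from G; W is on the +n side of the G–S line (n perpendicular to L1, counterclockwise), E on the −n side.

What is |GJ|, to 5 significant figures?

42.122

The slot axis is L1's direction at 48.8°, so u = (cos 48.8°, sin 48.8°) = (0.65869, 0.75241) and n = (−sin 48.8°, cos 48.8°) = (-0.75241, 0.65869). G is at the origin and S lies 39.9 along u from G, so S = 39.9·u = (26.282, 30.021). Tangency of A1 to both parallel lines with radius 13.5 puts W and E at G ± 13.5·n: W = (-10.158, 8.8923), E = (10.158, -8.8923). Equal radii place J and U the same way about S: J = S + 13.5·n = (16.124, 38.914), U = S − 13.5·n = (36.439, 21.129). Then |GJ| = |J − G| = 42.122.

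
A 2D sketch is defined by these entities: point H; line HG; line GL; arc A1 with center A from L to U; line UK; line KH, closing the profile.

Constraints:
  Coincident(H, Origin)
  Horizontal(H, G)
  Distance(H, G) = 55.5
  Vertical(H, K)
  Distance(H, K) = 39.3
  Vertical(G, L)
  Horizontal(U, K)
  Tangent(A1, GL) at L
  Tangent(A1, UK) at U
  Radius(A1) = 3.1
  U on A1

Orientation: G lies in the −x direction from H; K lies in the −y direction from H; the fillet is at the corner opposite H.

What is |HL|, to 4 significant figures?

66.26

H is at the origin; HG is horizontal with |HG| = 55.5 and G on the −x side, so G = (-55.50, 0.000). HK is vertical with |HK| = 39.3 and K on the −y side, so K = (0.000, -39.30). The virtual corner opposite H is at (-55.50, -39.30). The tangent condition forces AL to be normal to GL and A1 meets UK tangentially, so AU is at right angles to UK, with radius 3.1, so the center A sits 3.1 in from both sides at A = (-52.40, -36.20). That places the tangent points at L = (-55.50, -36.20) on GL and U = (-52.40, -39.30) on UK. Then |HL| = |L − H| = 66.26.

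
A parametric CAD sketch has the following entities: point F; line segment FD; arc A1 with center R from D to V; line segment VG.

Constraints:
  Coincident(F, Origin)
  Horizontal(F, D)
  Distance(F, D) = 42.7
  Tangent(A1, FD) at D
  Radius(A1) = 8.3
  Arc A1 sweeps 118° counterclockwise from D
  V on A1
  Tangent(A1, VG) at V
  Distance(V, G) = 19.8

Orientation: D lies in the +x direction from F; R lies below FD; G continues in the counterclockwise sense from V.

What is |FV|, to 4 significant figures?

37.42

F is at the origin; F and D share the same y with |FD| = 42.7 and D on the +x side, so D = (42.70, 0.000). A1 meets FD tangentially, so RD is at right angles to FD, so R = D + (0, -8.3) = (42.70, -8.300). On A1, D sits at bearing 90° from R; a 118° counterclockwise sweep puts V at bearing 208°, so V = R + 8.3·(cos 208°, sin 208°) = (35.37, -12.20). Then |FV| = |V − F| = 37.42.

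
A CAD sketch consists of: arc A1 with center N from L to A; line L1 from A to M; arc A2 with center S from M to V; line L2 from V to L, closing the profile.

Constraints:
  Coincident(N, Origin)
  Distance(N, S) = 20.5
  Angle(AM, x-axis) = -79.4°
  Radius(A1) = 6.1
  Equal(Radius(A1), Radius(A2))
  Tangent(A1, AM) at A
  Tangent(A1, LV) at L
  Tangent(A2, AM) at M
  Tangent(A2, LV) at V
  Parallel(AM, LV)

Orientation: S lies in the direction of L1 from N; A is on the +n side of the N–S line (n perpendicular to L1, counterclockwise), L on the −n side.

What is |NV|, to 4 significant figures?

21.39

The slot axis is L1's direction at -79.4°, so u = (cos -79.4°, sin -79.4°) = (0.1840, -0.9829) and n = (−sin -79.4°, cos -79.4°) = (0.9829, 0.1840). N is at the origin and S lies 20.5 along u from N, so S = 20.5·u = (3.771, -20.15). Tangency of A1 to both parallel lines with radius 6.1 puts A and L at N ± 6.1·n: A = (5.996, 1.122), L = (-5.996, -1.122). Equal radii place M and V the same way about S: M = S + 6.1·n = (9.767, -19.03), V = S − 6.1·n = (-2.225, -21.27). Then |NV| = |V − N| = 21.39.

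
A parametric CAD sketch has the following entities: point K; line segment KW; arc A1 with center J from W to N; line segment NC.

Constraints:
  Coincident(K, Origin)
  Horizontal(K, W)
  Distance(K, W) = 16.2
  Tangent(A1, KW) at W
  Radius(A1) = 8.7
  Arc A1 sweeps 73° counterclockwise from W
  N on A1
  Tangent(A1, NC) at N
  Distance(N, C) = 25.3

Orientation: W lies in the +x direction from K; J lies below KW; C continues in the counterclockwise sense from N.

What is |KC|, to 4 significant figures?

30.35

K is at the origin; KW is horizontal with |KW| = 16.2 and W on the +x side, so W = (16.20, 0.000). A1 meets KW tangentially, so JW is at right angles to KW, so J = W + (0, -8.7) = (16.20, -8.700). On A1, W sits at bearing 90° from J; a 73° counterclockwise sweep puts N at bearing 163°, so N = J + 8.7·(cos 163°, sin 163°) = (7.880, -6.156). A1 meets NC tangentially, so JN is at right angles to NC, so NC runs along (−sin 163°, cos 163°); with |NC| = 25.3, C = (0.4831, -30.35). Then |KC| = |C − K| = 30.35.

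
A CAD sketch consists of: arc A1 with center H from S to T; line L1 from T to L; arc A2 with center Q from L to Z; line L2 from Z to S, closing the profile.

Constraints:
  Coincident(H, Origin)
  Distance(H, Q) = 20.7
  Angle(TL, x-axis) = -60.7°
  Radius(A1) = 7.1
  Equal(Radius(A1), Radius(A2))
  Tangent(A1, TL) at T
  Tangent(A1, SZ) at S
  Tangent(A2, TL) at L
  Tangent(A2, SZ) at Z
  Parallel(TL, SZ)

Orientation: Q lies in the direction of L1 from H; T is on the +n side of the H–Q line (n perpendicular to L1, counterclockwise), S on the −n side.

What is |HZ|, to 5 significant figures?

21.884

The slot axis is L1's direction at -60.7°, so u = (cos -60.7°, sin -60.7°) = (0.48938, -0.87207) and n = (−sin -60.7°, cos -60.7°) = (0.87207, 0.48938). H is at the origin and Q lies 20.7 along u from H, so Q = 20.7·u = (10.130, -18.052). Tangency of A1 to both parallel lines with radius 7.1 puts T and S at H ± 7.1·n: T = (6.1917, 3.4746), S = (-6.1917, -3.4746). Equal radii place L and Z the same way about Q: L = Q + 7.1·n = (16.322, -14.577), Z = Q − 7.1·n = (3.9385, -21.526). Then |HZ| = |Z − H| = 21.884.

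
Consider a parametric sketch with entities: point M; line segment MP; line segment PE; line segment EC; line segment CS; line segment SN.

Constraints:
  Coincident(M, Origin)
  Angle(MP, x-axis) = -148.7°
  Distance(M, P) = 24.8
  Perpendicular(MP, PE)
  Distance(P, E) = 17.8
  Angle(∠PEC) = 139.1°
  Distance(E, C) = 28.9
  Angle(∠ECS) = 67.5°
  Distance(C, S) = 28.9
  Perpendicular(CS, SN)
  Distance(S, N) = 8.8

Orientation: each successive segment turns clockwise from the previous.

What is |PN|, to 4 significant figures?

25.94

M is at the origin; MP runs at -148.7° with length 24.8, so P = (-21.19, -12.88). The perpendicularity gives PE at right angles to MP, so PE runs at 121.3°; with |PE| = 17.8, E = (-30.44, 2.325). ∠PEC = 139.1° gives EC at 80.40° from the x-axis; with |EC| = 28.9, C = (-25.62, 30.82). ∠ECS = 67.5° gives CS at -32.10° from the x-axis; with |CS| = 28.9, S = (-1.137, 15.46). CS is perpendicular to SN, so SN runs at -122.1°; with |SN| = 8.8, N = (-5.813, 8.008). Then |PN| = |N − P| = 25.94.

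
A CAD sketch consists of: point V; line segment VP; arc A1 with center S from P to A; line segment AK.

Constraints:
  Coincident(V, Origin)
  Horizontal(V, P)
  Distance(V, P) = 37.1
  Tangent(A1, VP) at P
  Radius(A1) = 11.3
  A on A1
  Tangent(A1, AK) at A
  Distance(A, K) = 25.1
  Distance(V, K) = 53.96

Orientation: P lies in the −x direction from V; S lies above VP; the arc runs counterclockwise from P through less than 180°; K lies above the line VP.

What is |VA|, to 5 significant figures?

31.305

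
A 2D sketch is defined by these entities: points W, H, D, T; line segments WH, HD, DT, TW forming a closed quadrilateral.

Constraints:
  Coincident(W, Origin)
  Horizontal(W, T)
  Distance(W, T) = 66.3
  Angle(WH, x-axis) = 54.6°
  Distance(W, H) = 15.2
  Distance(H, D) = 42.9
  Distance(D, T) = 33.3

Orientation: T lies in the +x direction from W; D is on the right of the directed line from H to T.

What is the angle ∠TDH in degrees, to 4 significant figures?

100.3°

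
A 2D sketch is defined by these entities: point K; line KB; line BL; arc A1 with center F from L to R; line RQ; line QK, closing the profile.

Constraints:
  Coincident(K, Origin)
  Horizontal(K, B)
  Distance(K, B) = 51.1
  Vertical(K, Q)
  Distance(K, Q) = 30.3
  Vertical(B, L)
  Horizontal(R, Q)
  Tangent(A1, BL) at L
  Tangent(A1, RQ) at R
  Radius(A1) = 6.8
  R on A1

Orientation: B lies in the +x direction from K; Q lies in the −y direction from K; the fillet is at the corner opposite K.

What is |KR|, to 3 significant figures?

53.7

K is at the origin; K and B share the same y with |KB| = 51.1 and B on the +x side, so B = (51.1, 0.00). KQ is vertical with |KQ| = 30.3 and Q on the −y side, so Q = (0.00, -30.3). The virtual corner opposite K is at (51.1, -30.3). Since A1 is tangent to BL there, FL ⟂ BL and A1 meets RQ tangentially, so FR is at right angles to RQ, with radius 6.8, so the center F sits 6.8 in from both sides at F = (44.3, -23.5). That places the tangent points at L = (51.1, -23.5) on BL and R = (44.3, -30.3) on RQ. Then |KR| = |R − K| = 53.7.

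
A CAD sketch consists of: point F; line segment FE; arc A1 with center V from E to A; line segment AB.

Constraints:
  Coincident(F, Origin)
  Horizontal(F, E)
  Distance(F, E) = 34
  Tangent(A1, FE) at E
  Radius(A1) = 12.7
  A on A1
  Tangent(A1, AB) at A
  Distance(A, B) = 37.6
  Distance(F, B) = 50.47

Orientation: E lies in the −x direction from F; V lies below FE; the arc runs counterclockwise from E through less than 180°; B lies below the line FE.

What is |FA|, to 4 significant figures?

48.07

F is at the origin; FE is horizontal with |FE| = 34.0 and E on the −x side, so E = (-34.00, 0.000). The tangent condition forces VE to be normal to FE, so V = E + (0, -12.7) = (-34.00, -12.70). Since VA ⟂ AB (tangency), |VB| = √(12.7² + 37.6²) = 39.69 regardless of where A sits on A1. So B lies on both circle(F, 50.47) and circle(V, 39.69); the below-FE intersection is B = (-15.76, -47.95). A is the foot of the tangent from B: A = (-42.82, -21.84).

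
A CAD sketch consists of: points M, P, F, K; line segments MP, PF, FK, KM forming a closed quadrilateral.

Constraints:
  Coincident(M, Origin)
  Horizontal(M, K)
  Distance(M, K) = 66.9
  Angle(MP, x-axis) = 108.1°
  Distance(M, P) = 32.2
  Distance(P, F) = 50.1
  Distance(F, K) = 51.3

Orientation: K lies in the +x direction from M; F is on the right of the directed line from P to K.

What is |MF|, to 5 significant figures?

20.547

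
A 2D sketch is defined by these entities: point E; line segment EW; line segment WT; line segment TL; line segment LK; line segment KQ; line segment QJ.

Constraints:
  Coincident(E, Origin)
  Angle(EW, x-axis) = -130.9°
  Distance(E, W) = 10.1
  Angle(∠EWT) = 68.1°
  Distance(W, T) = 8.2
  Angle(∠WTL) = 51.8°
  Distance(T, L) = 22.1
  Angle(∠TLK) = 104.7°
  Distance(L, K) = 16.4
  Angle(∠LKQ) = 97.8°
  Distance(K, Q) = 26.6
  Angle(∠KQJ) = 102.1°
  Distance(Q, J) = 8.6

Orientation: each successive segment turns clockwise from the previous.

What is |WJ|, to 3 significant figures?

15.0

E is at the origin; EW runs at -130.9° with length 10.1, so W = (-6.61, -7.63). ∠EWT = 68.1° gives WT at 117° from the x-axis; with |WT| = 8.2, T = (-10.4, -0.341). ∠WTL = 51.8° gives TL at -11.0° from the x-axis; with |TL| = 22.1, L = (11.3, -4.56). ∠TLK = 104.7° gives LK at -86.3° from the x-axis; with |LK| = 16.4, K = (12.4, -20.9). ∠LKQ = 97.8° gives KQ at -168° from the x-axis; with |KQ| = 26.6, Q = (-13.7, -26.2). ∠KQJ = 102.1° gives QJ at 114° from the x-axis; with |QJ| = 8.6, J = (-17.1, -18.3). Then |WJ| = |J − W| = 15.0.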